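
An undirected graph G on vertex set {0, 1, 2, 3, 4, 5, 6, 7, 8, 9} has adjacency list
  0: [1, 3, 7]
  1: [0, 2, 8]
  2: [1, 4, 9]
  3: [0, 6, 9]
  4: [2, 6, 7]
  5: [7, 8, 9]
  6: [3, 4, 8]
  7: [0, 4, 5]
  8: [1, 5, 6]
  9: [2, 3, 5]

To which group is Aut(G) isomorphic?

G is 3-regular on 10 vertices with no triangles and no 4-cycles (girth 5): this is the Petersen graph. It is a classical fact that the Petersen graph has automorphism group S_5 (order 120), arising from its description as the Kneser graph K(5,2).

S_5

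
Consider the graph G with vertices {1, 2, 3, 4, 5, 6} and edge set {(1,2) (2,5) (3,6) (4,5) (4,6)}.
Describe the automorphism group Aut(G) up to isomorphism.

the cyclic group of order 2

The degree sequence is [1, 2, 1, 2, 2, 2]; the two degree-1 vertices 1 and 3 are the ends of a path, so G = P_6. A path has exactly one nontrivial symmetry — reversal — giving Aut(G) of order 2.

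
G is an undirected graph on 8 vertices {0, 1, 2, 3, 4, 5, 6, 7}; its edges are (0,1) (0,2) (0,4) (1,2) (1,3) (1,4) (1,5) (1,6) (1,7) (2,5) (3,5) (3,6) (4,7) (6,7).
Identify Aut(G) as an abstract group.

Vertex 1 is the unique vertex of degree 7; the remaining 7 vertices each have degree 3 and induce a cycle, so G is the wheel on 8 vertices with hub 1. With the hub fixed, the remaining symmetry is that of the rim cycle C_7, giving the dihedral group D_7.

the dihedral group of order 14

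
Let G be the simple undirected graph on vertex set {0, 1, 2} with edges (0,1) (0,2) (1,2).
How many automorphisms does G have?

All 3 vertices are pairwise adjacent: G = K_3. Any permutation of the 3 vertices preserves K_3, so Aut(K_3) = S_3 of order 3! = 6.

6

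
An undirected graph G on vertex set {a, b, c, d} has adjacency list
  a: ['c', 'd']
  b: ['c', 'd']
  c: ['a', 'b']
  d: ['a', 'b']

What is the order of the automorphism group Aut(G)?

G is 2-regular and bipartite on 2^2 = 4 vertices with girth 4; it is the hypercube graph Q_2. The symmetry group of the 2-cube is the hyperoctahedral group B_2 = Z_2 ≀ S_2, of order 2^2·2! = 8.

8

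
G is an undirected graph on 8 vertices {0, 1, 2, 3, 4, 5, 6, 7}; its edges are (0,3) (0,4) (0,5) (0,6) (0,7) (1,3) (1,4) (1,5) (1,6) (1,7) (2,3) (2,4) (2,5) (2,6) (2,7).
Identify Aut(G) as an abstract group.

S_3 × S_5

The vertices split by degree into {0, 1, 2} (degree 5) and {3, 4, 5, 6, 7} (degree 3); every edge runs between the two parts, so G is the complete bipartite graph K_{3,5}. The parts have unequal sizes, so no automorphism swaps them; each part is permuted independently, giving S_3 × S_5 of order 3!·5! = 720.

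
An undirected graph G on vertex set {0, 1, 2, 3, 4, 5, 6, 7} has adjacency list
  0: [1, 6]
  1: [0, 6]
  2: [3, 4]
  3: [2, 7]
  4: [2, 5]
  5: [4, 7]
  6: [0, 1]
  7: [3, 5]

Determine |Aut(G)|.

G has two connected components, {2, 3, 4, 5, 7} and {0, 1, 6}; each is 2-regular, so G = C_5 ⊔ C_3. The components are non-isomorphic (different sizes), so Aut(G) = Aut(C_3) × Aut(C_5) = D_3 × D_5 of order 6·10 = 60.

60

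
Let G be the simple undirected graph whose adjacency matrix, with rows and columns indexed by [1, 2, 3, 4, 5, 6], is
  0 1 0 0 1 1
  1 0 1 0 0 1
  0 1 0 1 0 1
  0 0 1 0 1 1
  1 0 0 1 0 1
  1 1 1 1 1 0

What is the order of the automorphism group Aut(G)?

10

Vertex 6 is the unique vertex of degree 5; the remaining 5 vertices each have degree 3 and induce a cycle, so G is the wheel on 6 vertices with hub 6. With the hub fixed, the remaining symmetry is that of the rim cycle C_5, giving the dihedral group D_5.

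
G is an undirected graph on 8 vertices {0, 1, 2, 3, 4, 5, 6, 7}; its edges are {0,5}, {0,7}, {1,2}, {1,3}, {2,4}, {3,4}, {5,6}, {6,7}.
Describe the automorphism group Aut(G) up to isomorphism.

D_4 ≀ Z_2

G has two connected components, {1, 2, 3, 4} and {0, 5, 6, 7}; each is 2-regular, so G = C_4 ⊔ C_4. With two isomorphic components, Aut(G) = Aut(C_4) ≀ S_2 = (D_4 × D_4) ⋊ Z_2: permute each cycle by D_4, then optionally swap the two cycles. Order 2·(2·4)² = 128.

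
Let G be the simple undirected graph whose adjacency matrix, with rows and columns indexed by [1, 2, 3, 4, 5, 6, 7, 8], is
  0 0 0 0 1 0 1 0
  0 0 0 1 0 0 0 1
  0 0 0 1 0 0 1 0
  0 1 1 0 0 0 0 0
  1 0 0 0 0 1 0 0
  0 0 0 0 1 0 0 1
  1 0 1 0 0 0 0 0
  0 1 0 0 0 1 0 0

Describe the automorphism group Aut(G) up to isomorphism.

G is 2-regular and connected on 8 vertices, i.e. the cycle C_8. C_8 has 8 rotations and 8 reflections, so Aut(C_8) ≅ D_8 of order 16.

the dihedral group of order 16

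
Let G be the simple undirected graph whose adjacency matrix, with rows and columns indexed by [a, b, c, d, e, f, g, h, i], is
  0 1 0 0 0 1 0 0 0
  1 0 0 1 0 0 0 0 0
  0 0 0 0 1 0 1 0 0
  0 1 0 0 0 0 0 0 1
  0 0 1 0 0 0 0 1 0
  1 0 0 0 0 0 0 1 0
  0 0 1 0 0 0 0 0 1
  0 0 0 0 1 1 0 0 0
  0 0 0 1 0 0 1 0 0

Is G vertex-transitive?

Yes

G is 2-regular and connected on 9 vertices, i.e. the cycle C_9. C_9 has 9 rotations and 9 reflections, so Aut(C_9) ≅ D_9 of order 18. This group acts transitively on the 9 vertices.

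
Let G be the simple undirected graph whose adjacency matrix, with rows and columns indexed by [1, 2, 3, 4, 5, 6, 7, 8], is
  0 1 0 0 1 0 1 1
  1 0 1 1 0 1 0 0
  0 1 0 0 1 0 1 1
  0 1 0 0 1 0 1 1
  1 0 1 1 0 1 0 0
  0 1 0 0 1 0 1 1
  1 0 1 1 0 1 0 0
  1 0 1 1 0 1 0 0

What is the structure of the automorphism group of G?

G is 4-regular and bipartite with parts {2, 5, 7, 8} and {1, 3, 4, 6} (each part is independent and every cross-pair is an edge), so G = K_{4,4}. Aut(K_{4,4}) is the wreath product S_4 ≀ Z_2: permute within each part, then optionally swap the parts; |Aut| = 2·(4!)² = 1152.

(S_4 × S_4) ⋊ Z_2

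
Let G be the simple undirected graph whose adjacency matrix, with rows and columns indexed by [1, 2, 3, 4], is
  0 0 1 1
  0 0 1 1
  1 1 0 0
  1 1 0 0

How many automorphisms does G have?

8

G is 2-regular and bipartite on 2^2 = 4 vertices with girth 4; it is the hypercube graph Q_2. The symmetry group of the 2-cube is the hyperoctahedral group B_2 = Z_2 ≀ S_2, of order 2^2·2! = 8.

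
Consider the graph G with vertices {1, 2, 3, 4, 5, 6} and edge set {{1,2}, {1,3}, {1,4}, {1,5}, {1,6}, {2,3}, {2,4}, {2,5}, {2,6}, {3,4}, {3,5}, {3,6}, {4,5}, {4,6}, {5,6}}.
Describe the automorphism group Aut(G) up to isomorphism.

S_6

Every vertex has degree 5, so G is the complete graph K_6. Any permutation of the 6 vertices preserves K_6, so Aut(K_6) = S_6 of order 6! = 720.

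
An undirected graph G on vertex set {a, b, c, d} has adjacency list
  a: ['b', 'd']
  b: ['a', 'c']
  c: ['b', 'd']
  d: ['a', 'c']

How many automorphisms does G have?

8

G is 2-regular and bipartite on 2^2 = 4 vertices with girth 4; it is the hypercube graph Q_2. Aut(Q_2) consists of the signed permutations of the 2 coordinate axes: 2! permutations times 2^2 sign flips, so |Aut| = 2^2·2! = 8.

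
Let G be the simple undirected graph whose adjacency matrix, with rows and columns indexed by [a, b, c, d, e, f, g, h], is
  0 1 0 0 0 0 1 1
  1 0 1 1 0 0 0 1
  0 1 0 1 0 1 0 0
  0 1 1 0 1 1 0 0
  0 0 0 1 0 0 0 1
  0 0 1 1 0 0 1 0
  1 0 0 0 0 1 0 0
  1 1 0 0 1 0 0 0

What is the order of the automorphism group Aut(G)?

The degree sequence is [3, 4, 3, 4, 2, 3, 2, 3]. Checking the degree-preserving permutations of the vertex set shows that none except the identity preserves every edge, so Aut(G) is trivial.

1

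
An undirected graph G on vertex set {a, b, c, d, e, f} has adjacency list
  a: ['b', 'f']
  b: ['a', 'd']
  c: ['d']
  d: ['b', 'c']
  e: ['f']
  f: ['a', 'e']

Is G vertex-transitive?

No

Automorphisms preserve degree, but G has vertices of degree 1 and vertices of degree 2; no automorphism maps one to the other, so G is not vertex-transitive.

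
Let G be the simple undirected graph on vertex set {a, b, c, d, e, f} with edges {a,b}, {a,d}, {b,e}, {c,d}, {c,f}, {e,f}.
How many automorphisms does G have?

Every vertex has degree 2 and the graph is connected, so G is the 6-cycle C_6. C_6 has 6 rotations and 6 reflections, so Aut(C_6) ≅ D_6 of order 12.

12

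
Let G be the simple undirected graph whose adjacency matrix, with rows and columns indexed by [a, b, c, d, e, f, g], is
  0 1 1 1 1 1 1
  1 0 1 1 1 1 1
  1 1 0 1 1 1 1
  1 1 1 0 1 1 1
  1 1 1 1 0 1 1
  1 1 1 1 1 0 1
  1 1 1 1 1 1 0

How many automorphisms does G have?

5040

Every vertex has degree 6, so G is the complete graph K_7. Every bijection on the vertex set is an automorphism of K_7; hence Aut(K_7) ≅ S_7, order 5040.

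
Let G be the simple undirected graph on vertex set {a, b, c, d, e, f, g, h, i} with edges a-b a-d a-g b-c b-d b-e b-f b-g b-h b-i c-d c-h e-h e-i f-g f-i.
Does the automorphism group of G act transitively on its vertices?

No

Vertex b is the only vertex of degree 8, so every automorphism fixes it; G is not vertex-transitive.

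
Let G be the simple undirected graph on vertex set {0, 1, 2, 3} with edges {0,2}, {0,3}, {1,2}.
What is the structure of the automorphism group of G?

The degree sequence is [2, 1, 2, 1]; the two degree-1 vertices 1 and 3 are the ends of a path, so G = P_4. The only nontrivial automorphism of a path is the end-to-end reflection, so Aut(G) ≅ Z_2.

C_2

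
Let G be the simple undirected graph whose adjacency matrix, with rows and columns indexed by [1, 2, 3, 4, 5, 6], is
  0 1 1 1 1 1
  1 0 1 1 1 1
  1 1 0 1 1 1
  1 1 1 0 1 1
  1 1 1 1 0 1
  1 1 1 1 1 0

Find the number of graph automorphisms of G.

720

All 6 vertices are pairwise adjacent: G = K_6. Any permutation of the 6 vertices preserves K_6, so Aut(K_6) = S_6 of order 6! = 720.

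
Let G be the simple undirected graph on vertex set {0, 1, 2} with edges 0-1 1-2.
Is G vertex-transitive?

No

Vertex 1 is the only vertex of degree 2, so every automorphism fixes it; G is not vertex-transitive.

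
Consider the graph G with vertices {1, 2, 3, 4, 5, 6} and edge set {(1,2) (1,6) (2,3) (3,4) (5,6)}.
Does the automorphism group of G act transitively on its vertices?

No

Automorphisms preserve degree, but G has vertices of degree 1 and vertices of degree 2; no automorphism maps one to the other, so G is not vertex-transitive.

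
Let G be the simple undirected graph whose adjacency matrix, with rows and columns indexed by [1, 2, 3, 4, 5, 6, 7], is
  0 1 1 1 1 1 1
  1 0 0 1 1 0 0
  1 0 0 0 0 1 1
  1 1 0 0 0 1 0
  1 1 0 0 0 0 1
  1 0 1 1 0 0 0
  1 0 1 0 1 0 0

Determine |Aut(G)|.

12

Vertex 1 is the unique vertex of degree 6; the remaining 6 vertices each have degree 3 and induce a cycle, so G is the wheel on 7 vertices with hub 1. Every automorphism fixes the hub and acts on the rim 6-cycle, so Aut(G) ≅ Aut(C_6) = D_6 of order 12.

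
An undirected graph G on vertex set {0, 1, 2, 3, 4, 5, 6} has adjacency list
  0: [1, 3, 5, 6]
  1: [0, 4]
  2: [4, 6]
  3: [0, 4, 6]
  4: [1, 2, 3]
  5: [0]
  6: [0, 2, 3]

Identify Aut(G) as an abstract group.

the trivial group

Degrees alone do not determine every vertex (e.g. 1 and 2 both have degree 2), but their neighbour-degree multisets differ: N(1) has degrees [3, 4] while N(2) has degrees [3, 3]. Repeating this refinement separates all vertices, so the only automorphism is the identity.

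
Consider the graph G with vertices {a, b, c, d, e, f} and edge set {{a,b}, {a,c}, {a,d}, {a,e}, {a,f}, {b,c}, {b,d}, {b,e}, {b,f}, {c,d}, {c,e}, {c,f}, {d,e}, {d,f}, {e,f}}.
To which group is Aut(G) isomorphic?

the symmetric group on 6 letters

All 6 vertices are pairwise adjacent: G = K_6. Every bijection on the vertex set is an automorphism of K_6; hence Aut(K_6) ≅ S_6, order 720.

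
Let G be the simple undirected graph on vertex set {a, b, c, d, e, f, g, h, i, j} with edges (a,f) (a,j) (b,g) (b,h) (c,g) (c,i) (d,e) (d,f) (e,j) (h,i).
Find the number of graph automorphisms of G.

200

G has two connected components, {a, d, e, f, j} and {b, c, g, h, i}; each is 2-regular, so G = C_5 ⊔ C_5. With two isomorphic components, Aut(G) = Aut(C_5) ≀ S_2 = (D_5 × D_5) ⋊ Z_2: permute each cycle by D_5, then optionally swap the two cycles. Order 2·(2·5)² = 200.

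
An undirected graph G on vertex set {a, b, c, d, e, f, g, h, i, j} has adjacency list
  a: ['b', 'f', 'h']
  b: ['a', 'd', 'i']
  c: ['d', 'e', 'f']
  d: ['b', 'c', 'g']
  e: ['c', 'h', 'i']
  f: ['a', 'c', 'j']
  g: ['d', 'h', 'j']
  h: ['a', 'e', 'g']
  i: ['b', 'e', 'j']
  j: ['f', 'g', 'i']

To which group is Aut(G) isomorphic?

the symmetric group S_5

G is 3-regular on 10 vertices with no triangles and no 4-cycles (girth 5): this is the Petersen graph. It is a classical fact that the Petersen graph has automorphism group S_5 (order 120), arising from its description as the Kneser graph K(5,2).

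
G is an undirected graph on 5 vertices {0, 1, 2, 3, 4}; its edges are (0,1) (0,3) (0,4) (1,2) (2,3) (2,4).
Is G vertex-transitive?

Automorphisms preserve degree, but G has vertices of degree 2 and vertices of degree 3; no automorphism maps one to the other, so G is not vertex-transitive.

No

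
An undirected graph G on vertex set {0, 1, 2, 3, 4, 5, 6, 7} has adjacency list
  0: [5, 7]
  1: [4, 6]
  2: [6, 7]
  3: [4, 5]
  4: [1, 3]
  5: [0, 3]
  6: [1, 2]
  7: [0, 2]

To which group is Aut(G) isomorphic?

G is 2-regular and connected on 8 vertices, i.e. the cycle C_8. The automorphisms of the 8-cycle are exactly the symmetries of a regular 8-gon: the dihedral group D_8, |D_8| = 16.

D_8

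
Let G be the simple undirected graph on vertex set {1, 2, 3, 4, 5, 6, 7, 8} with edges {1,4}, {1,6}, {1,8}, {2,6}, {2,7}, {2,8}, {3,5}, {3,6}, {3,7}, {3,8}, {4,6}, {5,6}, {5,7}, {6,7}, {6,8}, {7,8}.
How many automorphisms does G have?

The degree sequence is [3, 3, 4, 2, 3, 7, 5, 5]. Checking the degree-preserving permutations of the vertex set shows that none except the identity preserves every edge, so Aut(G) is trivial.

1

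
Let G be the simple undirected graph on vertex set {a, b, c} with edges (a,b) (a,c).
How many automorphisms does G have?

2

The degree sequence is [2, 1, 1]; the two degree-1 vertices b and c are the ends of a path, so G = P_3. The only nontrivial automorphism of a path is the end-to-end reflection, so Aut(G) ≅ Z_2.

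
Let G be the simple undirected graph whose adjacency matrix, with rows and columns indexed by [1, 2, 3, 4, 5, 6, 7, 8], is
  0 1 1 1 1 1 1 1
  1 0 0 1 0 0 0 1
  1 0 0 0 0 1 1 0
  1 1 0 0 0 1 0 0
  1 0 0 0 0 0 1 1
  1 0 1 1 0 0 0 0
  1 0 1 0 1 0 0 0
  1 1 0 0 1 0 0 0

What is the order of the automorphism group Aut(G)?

Vertex 1 is the unique vertex of degree 7; the remaining 7 vertices each have degree 3 and induce a cycle, so G is the wheel on 8 vertices with hub 1. Every automorphism fixes the hub and acts on the rim 7-cycle, so Aut(G) ≅ Aut(C_7) = D_7 of order 14.

14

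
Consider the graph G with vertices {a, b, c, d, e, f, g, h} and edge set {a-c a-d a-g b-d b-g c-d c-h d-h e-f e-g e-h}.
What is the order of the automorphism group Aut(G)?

The degree sequence is [3, 2, 3, 4, 3, 1, 3, 3]. Checking the degree-preserving permutations of the vertex set shows that none except the identity preserves every edge, so Aut(G) is trivial.

1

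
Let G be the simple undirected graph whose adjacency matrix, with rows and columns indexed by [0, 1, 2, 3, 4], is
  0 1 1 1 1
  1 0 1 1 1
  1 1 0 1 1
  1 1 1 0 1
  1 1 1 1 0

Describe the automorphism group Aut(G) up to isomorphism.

Every vertex has degree 4, so G is the complete graph K_5. Any permutation of the 5 vertices preserves K_5, so Aut(K_5) = S_5 of order 5! = 120.

S_5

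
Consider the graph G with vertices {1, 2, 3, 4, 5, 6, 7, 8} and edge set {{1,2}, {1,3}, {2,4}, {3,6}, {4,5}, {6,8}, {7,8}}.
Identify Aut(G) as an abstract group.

Z_2

The degree sequence is [2, 2, 2, 2, 1, 2, 1, 2]; the two degree-1 vertices 5 and 7 are the ends of a path, so G = P_8. The only nontrivial automorphism of a path is the end-to-end reflection, so Aut(G) ≅ Z_2.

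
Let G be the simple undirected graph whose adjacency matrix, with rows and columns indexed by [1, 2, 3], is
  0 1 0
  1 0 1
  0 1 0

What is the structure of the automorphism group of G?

the cyclic group of order 2

The degree sequence is [1, 2, 1]; the two degree-1 vertices 1 and 3 are the ends of a path, so G = P_3. A path has exactly one nontrivial symmetry — reversal — giving Aut(G) of order 2.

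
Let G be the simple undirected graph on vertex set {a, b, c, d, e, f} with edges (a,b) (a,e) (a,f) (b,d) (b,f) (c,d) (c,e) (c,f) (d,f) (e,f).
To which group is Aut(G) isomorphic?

Vertex f is the unique vertex of degree 5; the remaining 5 vertices each have degree 3 and induce a cycle, so G is the wheel on 6 vertices with hub f. Every automorphism fixes the hub and acts on the rim 5-cycle, so Aut(G) ≅ Aut(C_5) = D_5 of order 10.

D_5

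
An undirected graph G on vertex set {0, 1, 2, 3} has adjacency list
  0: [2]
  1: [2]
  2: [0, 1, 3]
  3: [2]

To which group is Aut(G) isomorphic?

Vertex 2 has degree 3 and every other vertex has degree 1, so G is the star K_{1,3} with centre 2. Any automorphism fixes the centre and permutes the 3 leaves freely, so Aut(G) ≅ S_3 of order 3! = 6.

S_3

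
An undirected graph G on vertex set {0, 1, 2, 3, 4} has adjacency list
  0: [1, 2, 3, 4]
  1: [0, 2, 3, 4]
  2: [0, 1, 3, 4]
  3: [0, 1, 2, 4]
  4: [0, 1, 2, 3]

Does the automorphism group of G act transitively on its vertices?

Every vertex has degree 4, so G is the complete graph K_5. Every bijection on the vertex set is an automorphism of K_5; hence Aut(K_5) ≅ S_5, order 120. Under this action every vertex can be carried to every other, so G is vertex-transitive.

Yes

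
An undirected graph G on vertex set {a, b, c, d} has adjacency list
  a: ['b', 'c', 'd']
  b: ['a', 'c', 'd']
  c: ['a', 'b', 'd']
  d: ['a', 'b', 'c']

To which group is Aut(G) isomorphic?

All 4 vertices are pairwise adjacent: G = K_4. Every bijection on the vertex set is an automorphism of K_4; hence Aut(K_4) ≅ S_4, order 24.

S_4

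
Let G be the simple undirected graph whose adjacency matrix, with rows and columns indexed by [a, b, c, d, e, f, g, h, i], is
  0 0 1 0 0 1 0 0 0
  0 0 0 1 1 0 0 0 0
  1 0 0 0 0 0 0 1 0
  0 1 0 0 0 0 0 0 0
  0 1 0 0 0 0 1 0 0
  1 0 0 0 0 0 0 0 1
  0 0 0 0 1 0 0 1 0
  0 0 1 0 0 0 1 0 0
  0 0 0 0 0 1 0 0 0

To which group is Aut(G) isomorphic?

C_2

The degree sequence is [2, 2, 2, 1, 2, 2, 2, 2, 1]; the two degree-1 vertices d and i are the ends of a path, so G = P_9. The only nontrivial automorphism of a path is the end-to-end reflection, so Aut(G) ≅ Z_2.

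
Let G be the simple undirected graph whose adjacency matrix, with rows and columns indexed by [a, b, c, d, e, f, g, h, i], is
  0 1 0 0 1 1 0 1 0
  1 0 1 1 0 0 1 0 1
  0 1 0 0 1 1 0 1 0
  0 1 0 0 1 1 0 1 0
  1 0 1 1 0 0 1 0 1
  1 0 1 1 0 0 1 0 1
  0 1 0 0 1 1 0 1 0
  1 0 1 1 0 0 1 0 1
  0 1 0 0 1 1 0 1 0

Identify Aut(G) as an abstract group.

S_4 × S_5

The vertices split by degree into {b, e, f, h} (degree 5) and {a, c, d, g, i} (degree 4); every edge runs between the two parts, so G is the complete bipartite graph K_{4,5}. The parts have unequal sizes, so no automorphism swaps them; each part is permuted independently, giving S_4 × S_5 of order 4!·5! = 2880.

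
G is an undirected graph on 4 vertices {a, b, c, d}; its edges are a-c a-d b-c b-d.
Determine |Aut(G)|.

8

G is 2-regular and connected on 4 vertices, i.e. the cycle C_4. C_4 has 4 rotations and 4 reflections, so Aut(C_4) ≅ D_4 of order 8.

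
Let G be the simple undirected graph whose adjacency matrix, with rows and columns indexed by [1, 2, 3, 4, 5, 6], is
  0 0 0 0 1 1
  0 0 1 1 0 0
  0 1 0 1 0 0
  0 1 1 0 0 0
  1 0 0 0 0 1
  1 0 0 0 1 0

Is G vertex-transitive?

G has two connected components, {1, 5, 6} and {2, 3, 4}; each is 2-regular, so G = C_3 ⊔ C_3. With two isomorphic components, Aut(G) = Aut(C_3) ≀ S_2 = (D_3 × D_3) ⋊ Z_2: permute each cycle by D_3, then optionally swap the two cycles. Order 2·(2·3)² = 72. This group acts transitively on the 6 vertices.

Yes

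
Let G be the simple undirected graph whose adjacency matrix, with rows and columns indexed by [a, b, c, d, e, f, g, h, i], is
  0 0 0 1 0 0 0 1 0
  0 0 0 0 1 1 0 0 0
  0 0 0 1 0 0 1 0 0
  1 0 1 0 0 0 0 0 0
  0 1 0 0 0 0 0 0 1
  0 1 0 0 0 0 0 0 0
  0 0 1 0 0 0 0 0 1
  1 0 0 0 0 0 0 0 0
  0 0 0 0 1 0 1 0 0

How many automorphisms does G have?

2

The degree sequence is [2, 2, 2, 2, 2, 1, 2, 1, 2]; the two degree-1 vertices f and h are the ends of a path, so G = P_9. The only nontrivial automorphism of a path is the end-to-end reflection, so Aut(G) ≅ Z_2.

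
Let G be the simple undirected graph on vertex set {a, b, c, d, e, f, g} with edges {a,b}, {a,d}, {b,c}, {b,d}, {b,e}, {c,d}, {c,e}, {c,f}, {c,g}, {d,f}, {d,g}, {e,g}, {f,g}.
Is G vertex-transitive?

Vertex a is the only vertex of degree 2, so every automorphism fixes it; G is not vertex-transitive.

No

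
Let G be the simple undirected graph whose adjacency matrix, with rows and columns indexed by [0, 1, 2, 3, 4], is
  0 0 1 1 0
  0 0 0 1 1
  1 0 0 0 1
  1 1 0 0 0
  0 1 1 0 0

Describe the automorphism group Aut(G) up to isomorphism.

D_5

G is 2-regular and connected on 5 vertices, i.e. the cycle C_5. C_5 has 5 rotations and 5 reflections, so Aut(C_5) ≅ D_5 of order 10.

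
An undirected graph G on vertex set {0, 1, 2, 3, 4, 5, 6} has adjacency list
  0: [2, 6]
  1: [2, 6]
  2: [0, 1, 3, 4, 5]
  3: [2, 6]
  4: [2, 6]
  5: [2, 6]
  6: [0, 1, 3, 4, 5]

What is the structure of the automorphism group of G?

S_5 × S_2

The vertices split by degree into {2, 6} (degree 5) and {0, 1, 3, 4, 5} (degree 2); every edge runs between the two parts, so G is the complete bipartite graph K_{2,5}. The parts have unequal sizes, so no automorphism swaps them; each part is permuted independently, giving S_5 × S_2 of order 5!·2! = 240.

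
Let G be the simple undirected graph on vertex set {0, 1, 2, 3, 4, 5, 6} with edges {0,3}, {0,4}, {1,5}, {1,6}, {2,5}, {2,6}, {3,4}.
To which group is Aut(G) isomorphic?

D_3 × D_4

G has two connected components, {1, 2, 5, 6} and {0, 3, 4}; each is 2-regular, so G = C_4 ⊔ C_3. The components are non-isomorphic (different sizes), so Aut(G) = Aut(C_3) × Aut(C_4) = D_3 × D_4 of order 6·8 = 48.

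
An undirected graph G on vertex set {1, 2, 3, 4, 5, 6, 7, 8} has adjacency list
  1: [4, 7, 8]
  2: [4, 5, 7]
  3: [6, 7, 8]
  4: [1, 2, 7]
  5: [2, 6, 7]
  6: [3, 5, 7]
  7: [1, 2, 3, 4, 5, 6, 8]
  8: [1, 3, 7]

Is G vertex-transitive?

Vertex 7 is the only vertex of degree 7, so every automorphism fixes it; G is not vertex-transitive.

No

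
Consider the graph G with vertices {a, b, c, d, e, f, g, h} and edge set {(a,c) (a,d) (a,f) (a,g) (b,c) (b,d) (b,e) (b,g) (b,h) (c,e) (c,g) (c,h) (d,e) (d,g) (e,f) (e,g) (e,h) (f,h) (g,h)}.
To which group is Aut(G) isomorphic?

The degree sequence is [4, 5, 5, 4, 6, 3, 6, 5]. Checking the degree-preserving permutations of the vertex set shows that none except the identity preserves every edge, so Aut(G) is trivial.

{e}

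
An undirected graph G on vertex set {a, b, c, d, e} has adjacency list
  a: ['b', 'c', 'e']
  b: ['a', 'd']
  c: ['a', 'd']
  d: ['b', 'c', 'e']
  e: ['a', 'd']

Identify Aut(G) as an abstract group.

The vertices split by degree into {a, d} (degree 3) and {b, c, e} (degree 2); every edge runs between the two parts, so G is the complete bipartite graph K_{2,3}. Automorphisms preserve the bipartition setwise (since the parts differ in size) and act as S_3 × S_2 within it; |Aut| = 12.

S_3 × S_2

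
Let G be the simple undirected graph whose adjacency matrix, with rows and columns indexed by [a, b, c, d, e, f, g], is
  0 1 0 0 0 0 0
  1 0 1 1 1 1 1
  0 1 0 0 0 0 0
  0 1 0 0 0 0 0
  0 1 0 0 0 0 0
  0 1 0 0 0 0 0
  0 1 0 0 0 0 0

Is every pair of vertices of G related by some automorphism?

Vertex b is the only vertex of degree 6, so every automorphism fixes it; G is not vertex-transitive.

No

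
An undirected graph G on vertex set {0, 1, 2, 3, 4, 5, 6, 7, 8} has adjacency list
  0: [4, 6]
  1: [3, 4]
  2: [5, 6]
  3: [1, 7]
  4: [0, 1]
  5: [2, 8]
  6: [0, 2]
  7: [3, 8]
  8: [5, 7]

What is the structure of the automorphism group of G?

Every vertex has degree 2 and the graph is connected, so G is the 9-cycle C_9. The automorphisms of the 9-cycle are exactly the symmetries of a regular 9-gon: the dihedral group D_9, |D_9| = 18.

the dihedral group of order 18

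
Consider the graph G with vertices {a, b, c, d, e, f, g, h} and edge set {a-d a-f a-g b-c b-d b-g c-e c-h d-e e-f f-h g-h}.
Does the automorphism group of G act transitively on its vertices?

G is 3-regular and bipartite on 2^3 = 8 vertices with girth 4; it is the hypercube graph Q_3. Aut(Q_3) consists of the signed permutations of the 3 coordinate axes: 3! permutations times 2^3 sign flips, so |Aut| = 2^3·3! = 48. Under this action every vertex can be carried to every other, so G is vertex-transitive.

Yes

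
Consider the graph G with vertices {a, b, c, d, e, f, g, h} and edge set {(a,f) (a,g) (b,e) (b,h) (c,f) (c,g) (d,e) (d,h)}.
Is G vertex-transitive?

Yes

G has two connected components, {b, d, e, h} and {a, c, f, g}; each is 2-regular, so G = C_4 ⊔ C_4. With two isomorphic components, Aut(G) = Aut(C_4) ≀ S_2 = (D_4 × D_4) ⋊ Z_2: permute each cycle by D_4, then optionally swap the two cycles. Order 2·(2·4)² = 128. This group acts transitively on the 8 vertices.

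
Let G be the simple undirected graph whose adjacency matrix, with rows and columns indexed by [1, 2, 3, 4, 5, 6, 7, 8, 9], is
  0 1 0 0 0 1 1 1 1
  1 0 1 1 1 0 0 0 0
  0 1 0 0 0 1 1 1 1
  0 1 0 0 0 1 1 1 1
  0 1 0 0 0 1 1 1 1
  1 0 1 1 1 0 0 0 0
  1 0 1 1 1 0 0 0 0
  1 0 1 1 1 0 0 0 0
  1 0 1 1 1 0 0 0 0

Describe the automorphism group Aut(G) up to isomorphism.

The vertices split by degree into {1, 3, 4, 5} (degree 5) and {2, 6, 7, 8, 9} (degree 4); every edge runs between the two parts, so G is the complete bipartite graph K_{4,5}. Automorphisms preserve the bipartition setwise (since the parts differ in size) and act as S_5 × S_4 within it; |Aut| = 2880.

S_5 × S_4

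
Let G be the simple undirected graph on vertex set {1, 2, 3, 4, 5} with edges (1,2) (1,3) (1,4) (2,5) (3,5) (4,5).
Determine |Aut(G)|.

The vertices split by degree into {1, 5} (degree 3) and {2, 3, 4} (degree 2); every edge runs between the two parts, so G is the complete bipartite graph K_{2,3}. The parts have unequal sizes, so no automorphism swaps them; each part is permuted independently, giving S_3 × S_2 of order 3!·2! = 12.

12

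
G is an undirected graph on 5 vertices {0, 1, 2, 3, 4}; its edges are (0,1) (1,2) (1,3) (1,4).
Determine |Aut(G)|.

24

Vertex 1 has degree 4 and every other vertex has degree 1, so G is the star K_{1,4} with centre 1. Any automorphism fixes the centre and permutes the 4 leaves freely, so Aut(G) ≅ S_4 of order 4! = 24.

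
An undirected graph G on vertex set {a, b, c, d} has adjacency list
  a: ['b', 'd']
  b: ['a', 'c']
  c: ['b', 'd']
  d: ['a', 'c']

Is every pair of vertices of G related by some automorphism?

Yes

Every vertex has degree 2 and the graph is connected, so G is the 4-cycle C_4. C_4 has 4 rotations and 4 reflections, so Aut(C_4) ≅ D_4 of order 8. Under this action every vertex can be carried to every other, so G is vertex-transitive.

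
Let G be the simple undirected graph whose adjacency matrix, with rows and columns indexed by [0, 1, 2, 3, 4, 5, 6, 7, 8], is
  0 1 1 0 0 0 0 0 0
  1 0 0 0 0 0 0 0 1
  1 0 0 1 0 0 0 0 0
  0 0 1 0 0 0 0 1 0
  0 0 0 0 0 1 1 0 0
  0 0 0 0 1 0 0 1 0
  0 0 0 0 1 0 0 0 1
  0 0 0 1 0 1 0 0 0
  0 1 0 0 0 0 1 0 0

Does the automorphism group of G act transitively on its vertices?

Every vertex has degree 2 and the graph is connected, so G is the 9-cycle C_9. C_9 has 9 rotations and 9 reflections, so Aut(C_9) ≅ D_9 of order 18. Under this action every vertex can be carried to every other, so G is vertex-transitive.

Yes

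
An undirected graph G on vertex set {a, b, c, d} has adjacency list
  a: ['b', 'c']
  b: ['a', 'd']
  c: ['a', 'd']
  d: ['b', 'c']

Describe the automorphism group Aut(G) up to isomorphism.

G is 2-regular and bipartite on 2^2 = 4 vertices with girth 4; it is the hypercube graph Q_2. Aut(Q_2) consists of the signed permutations of the 2 coordinate axes: 2! permutations times 2^2 sign flips, so |Aut| = 2^2·2! = 8.

the hyperoctahedral group B_2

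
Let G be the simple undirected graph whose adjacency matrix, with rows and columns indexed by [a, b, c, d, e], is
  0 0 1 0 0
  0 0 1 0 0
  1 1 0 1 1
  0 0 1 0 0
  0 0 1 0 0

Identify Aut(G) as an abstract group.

Vertex c has degree 4 and every other vertex has degree 1, so G is the star K_{1,4} with centre c. Any automorphism fixes the centre and permutes the 4 leaves freely, so Aut(G) ≅ S_4 of order 4! = 24.

S_4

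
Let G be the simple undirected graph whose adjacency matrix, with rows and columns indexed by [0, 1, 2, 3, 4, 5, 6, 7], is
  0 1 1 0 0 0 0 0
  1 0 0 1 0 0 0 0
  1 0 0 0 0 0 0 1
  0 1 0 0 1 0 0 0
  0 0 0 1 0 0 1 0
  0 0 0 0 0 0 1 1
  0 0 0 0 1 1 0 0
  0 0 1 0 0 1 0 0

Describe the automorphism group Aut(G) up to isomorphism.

D_8

G is 2-regular and connected on 8 vertices, i.e. the cycle C_8. The automorphisms of the 8-cycle are exactly the symmetries of a regular 8-gon: the dihedral group D_8, |D_8| = 16.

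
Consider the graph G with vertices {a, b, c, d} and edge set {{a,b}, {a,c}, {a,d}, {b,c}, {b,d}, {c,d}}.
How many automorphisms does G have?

Every vertex has degree 3, so G is the complete graph K_4. Every bijection on the vertex set is an automorphism of K_4; hence Aut(K_4) ≅ S_4, order 24.

24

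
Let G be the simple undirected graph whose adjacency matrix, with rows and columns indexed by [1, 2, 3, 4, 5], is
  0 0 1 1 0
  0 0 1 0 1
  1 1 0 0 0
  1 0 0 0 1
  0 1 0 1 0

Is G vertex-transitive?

G is 2-regular and connected on 5 vertices, i.e. the cycle C_5. C_5 has 5 rotations and 5 reflections, so Aut(C_5) ≅ D_5 of order 10. This group acts transitively on the 5 vertices.

Yes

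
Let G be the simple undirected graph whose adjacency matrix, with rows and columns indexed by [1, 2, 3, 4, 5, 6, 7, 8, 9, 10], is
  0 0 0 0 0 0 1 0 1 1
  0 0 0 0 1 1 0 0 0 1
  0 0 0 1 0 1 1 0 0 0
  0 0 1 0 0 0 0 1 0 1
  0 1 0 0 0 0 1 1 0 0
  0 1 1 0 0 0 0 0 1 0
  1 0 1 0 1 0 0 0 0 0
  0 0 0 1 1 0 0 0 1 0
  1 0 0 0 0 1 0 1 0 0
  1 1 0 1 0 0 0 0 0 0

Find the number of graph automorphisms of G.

120

G is 3-regular on 10 vertices with no triangles and no 4-cycles (girth 5): this is the Petersen graph. Viewing the Petersen graph as the Kneser graph K(5,2) — vertices are 2-subsets of {1,…,5}, edges join disjoint pairs — its automorphisms are exactly the permutations of the 5-element set, so Aut ≅ S_5 of order 120.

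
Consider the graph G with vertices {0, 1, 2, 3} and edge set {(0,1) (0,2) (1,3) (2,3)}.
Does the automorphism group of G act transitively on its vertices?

Yes

G is 2-regular and bipartite on 2^2 = 4 vertices with girth 4; it is the hypercube graph Q_2. The symmetry group of the 2-cube is the hyperoctahedral group B_2 = Z_2 ≀ S_2, of order 2^2·2! = 8. This group acts transitively on the 4 vertices.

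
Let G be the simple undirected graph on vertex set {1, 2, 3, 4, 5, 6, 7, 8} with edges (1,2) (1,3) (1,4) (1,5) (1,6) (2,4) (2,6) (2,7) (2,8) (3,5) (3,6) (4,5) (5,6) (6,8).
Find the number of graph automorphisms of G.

1

The degree sequence is [5, 5, 3, 3, 4, 5, 1, 2]. Checking the degree-preserving permutations of the vertex set shows that none except the identity preserves every edge, so Aut(G) is trivial.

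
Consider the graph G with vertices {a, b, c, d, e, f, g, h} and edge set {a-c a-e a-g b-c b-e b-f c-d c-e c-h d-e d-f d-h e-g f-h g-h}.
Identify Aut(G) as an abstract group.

The degree sequence is [3, 3, 5, 4, 5, 3, 3, 4]. Checking the degree-preserving permutations of the vertex set shows that none except the identity preserves every edge, so Aut(G) is trivial.

1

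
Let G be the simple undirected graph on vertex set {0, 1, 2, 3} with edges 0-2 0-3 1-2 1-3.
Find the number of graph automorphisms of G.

8

G is 2-regular and connected on 4 vertices, i.e. the cycle C_4. C_4 has 4 rotations and 4 reflections, so Aut(C_4) ≅ D_4 of order 8.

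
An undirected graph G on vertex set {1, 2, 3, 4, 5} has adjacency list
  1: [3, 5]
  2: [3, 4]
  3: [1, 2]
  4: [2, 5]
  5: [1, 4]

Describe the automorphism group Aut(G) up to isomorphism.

G is 2-regular and connected on 5 vertices, i.e. the cycle C_5. The automorphisms of the 5-cycle are exactly the symmetries of a regular 5-gon: the dihedral group D_5, |D_5| = 10.

D_5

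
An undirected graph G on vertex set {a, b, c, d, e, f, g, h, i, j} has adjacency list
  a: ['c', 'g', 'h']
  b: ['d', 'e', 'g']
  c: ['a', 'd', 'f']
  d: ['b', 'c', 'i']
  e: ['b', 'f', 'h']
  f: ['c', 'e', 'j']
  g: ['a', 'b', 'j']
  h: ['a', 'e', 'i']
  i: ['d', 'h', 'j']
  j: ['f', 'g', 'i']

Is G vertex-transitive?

G is 3-regular on 10 vertices with no triangles and no 4-cycles (girth 5): this is the Petersen graph. It is a classical fact that the Petersen graph has automorphism group S_5 (order 120), arising from its description as the Kneser graph K(5,2). This group acts transitively on the 10 vertices.

Yes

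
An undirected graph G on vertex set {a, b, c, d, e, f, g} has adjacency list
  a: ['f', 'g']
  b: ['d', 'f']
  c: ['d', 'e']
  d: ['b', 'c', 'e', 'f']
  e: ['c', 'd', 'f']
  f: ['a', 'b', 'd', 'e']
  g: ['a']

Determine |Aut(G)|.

The degree sequence is [2, 2, 2, 4, 3, 4, 1]. Checking the degree-preserving permutations of the vertex set shows that none except the identity preserves every edge, so Aut(G) is trivial.

1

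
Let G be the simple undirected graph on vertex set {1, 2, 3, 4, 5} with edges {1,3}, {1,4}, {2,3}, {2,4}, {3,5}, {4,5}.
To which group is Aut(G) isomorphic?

S_2 × S_3

The vertices split by degree into {3, 4} (degree 3) and {1, 2, 5} (degree 2); every edge runs between the two parts, so G is the complete bipartite graph K_{2,3}. The parts have unequal sizes, so no automorphism swaps them; each part is permuted independently, giving S_2 × S_3 of order 2!·3! = 12.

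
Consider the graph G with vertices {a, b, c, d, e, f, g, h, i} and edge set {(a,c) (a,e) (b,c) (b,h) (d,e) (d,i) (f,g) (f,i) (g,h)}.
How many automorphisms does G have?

18

Every vertex has degree 2 and the graph is connected, so G is the 9-cycle C_9. C_9 has 9 rotations and 9 reflections, so Aut(C_9) ≅ D_9 of order 18.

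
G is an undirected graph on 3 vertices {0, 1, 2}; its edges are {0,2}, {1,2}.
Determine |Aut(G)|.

The degree sequence is [1, 1, 2]; the two degree-1 vertices 0 and 1 are the ends of a path, so G = P_3. The only nontrivial automorphism of a path is the end-to-end reflection, so Aut(G) ≅ Z_2.

2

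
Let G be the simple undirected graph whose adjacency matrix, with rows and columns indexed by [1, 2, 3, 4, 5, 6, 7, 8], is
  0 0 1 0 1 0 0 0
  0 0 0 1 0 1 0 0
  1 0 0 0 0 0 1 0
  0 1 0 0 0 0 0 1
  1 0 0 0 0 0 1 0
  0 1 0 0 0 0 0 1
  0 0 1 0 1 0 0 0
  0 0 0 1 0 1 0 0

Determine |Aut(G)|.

G has two connected components, {1, 3, 5, 7} and {2, 4, 6, 8}; each is 2-regular, so G = C_4 ⊔ C_4. Aut of a disjoint union of two copies of C_4 is the wreath product D_4 ≀ Z_2, of order 2·8² = 128.

128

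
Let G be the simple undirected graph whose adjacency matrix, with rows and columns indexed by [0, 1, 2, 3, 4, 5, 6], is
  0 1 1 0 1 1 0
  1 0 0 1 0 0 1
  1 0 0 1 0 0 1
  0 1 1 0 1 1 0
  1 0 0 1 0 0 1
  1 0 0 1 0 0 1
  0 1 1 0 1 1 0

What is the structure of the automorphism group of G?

The vertices split by degree into {0, 3, 6} (degree 4) and {1, 2, 4, 5} (degree 3); every edge runs between the two parts, so G is the complete bipartite graph K_{3,4}. The parts have unequal sizes, so no automorphism swaps them; each part is permuted independently, giving S_3 × S_4 of order 3!·4! = 144.

S_3 × S_4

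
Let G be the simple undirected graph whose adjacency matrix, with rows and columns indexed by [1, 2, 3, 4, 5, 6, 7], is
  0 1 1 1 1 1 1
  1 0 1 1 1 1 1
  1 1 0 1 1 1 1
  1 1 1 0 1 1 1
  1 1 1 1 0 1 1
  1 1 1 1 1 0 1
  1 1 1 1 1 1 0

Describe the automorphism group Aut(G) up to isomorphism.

the symmetric group on 7 letters

All 7 vertices are pairwise adjacent: G = K_7. Any permutation of the 7 vertices preserves K_7, so Aut(K_7) = S_7 of order 7! = 5040.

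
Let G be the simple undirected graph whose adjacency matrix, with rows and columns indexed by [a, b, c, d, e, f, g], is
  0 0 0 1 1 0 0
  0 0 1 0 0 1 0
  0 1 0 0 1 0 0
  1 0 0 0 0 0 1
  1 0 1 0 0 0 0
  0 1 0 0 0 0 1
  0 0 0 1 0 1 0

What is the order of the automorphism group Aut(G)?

14

Every vertex has degree 2 and the graph is connected, so G is the 7-cycle C_7. The automorphisms of the 7-cycle are exactly the symmetries of a regular 7-gon: the dihedral group D_7, |D_7| = 14.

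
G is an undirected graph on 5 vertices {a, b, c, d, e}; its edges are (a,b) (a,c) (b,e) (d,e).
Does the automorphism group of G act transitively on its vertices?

Automorphisms preserve degree, but G has vertices of degree 1 and vertices of degree 2; no automorphism maps one to the other, so G is not vertex-transitive.

No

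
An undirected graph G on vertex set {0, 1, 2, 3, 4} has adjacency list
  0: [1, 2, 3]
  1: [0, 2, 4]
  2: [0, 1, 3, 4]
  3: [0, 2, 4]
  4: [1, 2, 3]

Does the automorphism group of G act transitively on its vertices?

Vertex 2 is the only vertex of degree 4, so every automorphism fixes it; G is not vertex-transitive.

No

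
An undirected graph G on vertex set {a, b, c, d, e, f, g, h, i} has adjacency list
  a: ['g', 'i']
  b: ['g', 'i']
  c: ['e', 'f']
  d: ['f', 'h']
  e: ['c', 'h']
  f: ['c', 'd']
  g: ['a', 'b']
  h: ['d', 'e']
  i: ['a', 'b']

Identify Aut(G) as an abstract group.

G has two connected components, {c, d, e, f, h} and {a, b, g, i}; each is 2-regular, so G = C_5 ⊔ C_4. The components are non-isomorphic (different sizes), so Aut(G) = Aut(C_4) × Aut(C_5) = D_4 × D_5 of order 8·10 = 80.

D_4 × D_5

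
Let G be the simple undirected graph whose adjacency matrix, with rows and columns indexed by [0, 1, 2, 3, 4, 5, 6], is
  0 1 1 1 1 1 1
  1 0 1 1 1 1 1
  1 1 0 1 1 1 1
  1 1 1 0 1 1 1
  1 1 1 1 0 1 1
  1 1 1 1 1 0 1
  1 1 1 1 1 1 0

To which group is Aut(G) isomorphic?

All 7 vertices are pairwise adjacent: G = K_7. Every bijection on the vertex set is an automorphism of K_7; hence Aut(K_7) ≅ S_7, order 5040.

S_7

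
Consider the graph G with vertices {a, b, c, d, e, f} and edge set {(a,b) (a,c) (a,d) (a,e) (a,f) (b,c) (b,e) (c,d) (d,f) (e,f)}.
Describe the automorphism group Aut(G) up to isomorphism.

D_5

Vertex a is the unique vertex of degree 5; the remaining 5 vertices each have degree 3 and induce a cycle, so G is the wheel on 6 vertices with hub a. With the hub fixed, the remaining symmetry is that of the rim cycle C_5, giving the dihedral group D_5.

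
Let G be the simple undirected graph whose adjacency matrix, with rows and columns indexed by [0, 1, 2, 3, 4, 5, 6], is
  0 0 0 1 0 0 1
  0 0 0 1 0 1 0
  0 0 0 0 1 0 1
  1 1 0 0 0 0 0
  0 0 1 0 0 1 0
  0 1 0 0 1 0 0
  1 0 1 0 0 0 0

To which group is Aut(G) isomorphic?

D_7

G is 2-regular and connected on 7 vertices, i.e. the cycle C_7. The automorphisms of the 7-cycle are exactly the symmetries of a regular 7-gon: the dihedral group D_7, |D_7| = 14.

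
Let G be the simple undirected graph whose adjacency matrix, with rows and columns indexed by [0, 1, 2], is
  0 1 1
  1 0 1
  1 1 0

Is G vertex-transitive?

All 3 vertices are pairwise adjacent: G = K_3. Any permutation of the 3 vertices preserves K_3, so Aut(K_3) = S_3 of order 3! = 6. Under this action every vertex can be carried to every other, so G is vertex-transitive.

Yes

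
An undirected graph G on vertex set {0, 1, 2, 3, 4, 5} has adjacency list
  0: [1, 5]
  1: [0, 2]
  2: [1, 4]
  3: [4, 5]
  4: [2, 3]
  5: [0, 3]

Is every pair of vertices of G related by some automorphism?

Yes

G is 2-regular and connected on 6 vertices, i.e. the cycle C_6. The automorphisms of the 6-cycle are exactly the symmetries of a regular 6-gon: the dihedral group D_6, |D_6| = 12. Under this action every vertex can be carried to every other, so G is vertex-transitive.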